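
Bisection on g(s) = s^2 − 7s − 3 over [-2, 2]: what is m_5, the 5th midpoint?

midpoint 0: g = -3 < 0 → [-2, 0]
midpoint -1: g = 5 > 0 → [-1, 0]
midpoint -0.5: g = 0.75 > 0 → [-0.5, 0]
midpoint -0.25: g = -1.1875 < 0 → [-0.5, -0.25]
midpoint -0.375: g = -0.2344 < 0 → [-0.5, -0.375]

-0.375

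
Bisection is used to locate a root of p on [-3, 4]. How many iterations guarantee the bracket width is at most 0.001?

Width after n steps is 7/2^n. Need 2^n ≥ 7/0.001 = 7000.
2^12 = 4096 < 7000 ≤ 2^13 = 8192, so n = 13.

13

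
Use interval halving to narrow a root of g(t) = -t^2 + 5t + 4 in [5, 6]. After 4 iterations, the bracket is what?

[5.6875, 5.75]

m = 5.5, g(m) = 1.25 (+); new bracket [5.5, 6]
m = 5.75, g(m) = -0.3125 (−); new bracket [5.5, 5.75]
m = 5.625, g(m) = 0.484375 (+); new bracket [5.625, 5.75]
m = 5.6875, g(m) = 0.0898 (+); new bracket [5.6875, 5.75]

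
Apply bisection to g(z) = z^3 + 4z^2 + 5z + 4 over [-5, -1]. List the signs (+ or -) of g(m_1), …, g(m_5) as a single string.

-++-+

z = -3 gives g = -2, negative; keep [-3, -1]
z = -2 gives g = 2, positive; keep [-3, -2]
z = -2.5 gives g = 0.875, positive; keep [-3, -2.5]
z = -2.75 gives g = -0.2969, negative; keep [-2.75, -2.5]
z = -2.625 gives g = 0.3496, positive; keep [-2.75, -2.625]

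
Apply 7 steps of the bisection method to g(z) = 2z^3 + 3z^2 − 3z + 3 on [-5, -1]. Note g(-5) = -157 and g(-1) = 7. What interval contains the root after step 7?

g(-3) = -15 < 0, so the root lies in [-3, -1]
g(-2) = 5 > 0, so the root lies in [-3, -2]
g(-2.5) = -2 < 0, so the root lies in [-2.5, -2]
g(-2.25) = 2.1562 > 0, so the root lies in [-2.5, -2.25]
g(-2.375) = 0.2539 > 0, so the root lies in [-2.5, -2.375]
g(-2.4375) = -0.8276 < 0, so the root lies in [-2.4375, -2.375]
g(-2.40625) = -0.2757 < 0, so the root lies in [-2.40625, -2.375]

[-2.40625, -2.375]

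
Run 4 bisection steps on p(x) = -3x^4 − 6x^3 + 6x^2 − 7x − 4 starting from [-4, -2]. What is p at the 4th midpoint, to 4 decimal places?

3.3391

m = -3, p(m) = -10 (−); new bracket [-3, -2]
m = -2.5, p(m) = 27.5625 (+); new bracket [-3, -2.5]
m = -2.75, p(m) = 13.832031 (+); new bracket [-3, -2.75]
m = -2.875, p(m) = 3.3391 (+); new bracket [-3, -2.875]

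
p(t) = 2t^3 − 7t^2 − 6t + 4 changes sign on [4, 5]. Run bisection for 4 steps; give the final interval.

[4.0625, 4.125]

t = 4.5 gives p = 17.5, positive; keep [4, 4.5]
t = 4.25 gives p = 5.59375, positive; keep [4, 4.25]
t = 4.125 gives p = 0.519531, positive; keep [4, 4.125]
t = 4.0625 gives p = -1.8081, negative; keep [4.0625, 4.125]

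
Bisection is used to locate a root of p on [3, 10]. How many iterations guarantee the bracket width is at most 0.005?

11

Width after n steps is 7/2^n. Need 2^n ≥ 7/0.005 = 1400.
2^10 = 1024 < 1400 ≤ 2^11 = 2048, so n = 11.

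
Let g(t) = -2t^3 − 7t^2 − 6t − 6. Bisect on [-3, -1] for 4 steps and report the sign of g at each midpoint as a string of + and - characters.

---+

t = -2 gives g = -6, negative; keep [-3, -2]
t = -2.5 gives g = -3.5, negative; keep [-3, -2.5]
t = -2.75 gives g = -0.84375, negative; keep [-3, -2.75]
t = -2.875 gives g = 0.918, positive; keep [-2.875, -2.75]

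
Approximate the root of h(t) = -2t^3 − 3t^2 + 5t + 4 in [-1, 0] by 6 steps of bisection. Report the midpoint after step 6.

t = -0.5 gives h = 1, positive; keep [-1, -0.5]
t = -0.75 gives h = -0.59375, negative; keep [-0.75, -0.5]
t = -0.625 gives h = 0.191406, positive; keep [-0.75, -0.625]
t = -0.6875 gives h = -0.2056, negative; keep [-0.6875, -0.625]
t = -0.65625 gives h = -0.008, negative; keep [-0.65625, -0.625]
t = -0.640625 gives h = 0.0915, positive; keep [-0.65625, -0.640625]

-0.640625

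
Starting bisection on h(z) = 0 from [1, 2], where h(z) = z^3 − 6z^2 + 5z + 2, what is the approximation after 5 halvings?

midpoint 1.5: h = -0.625 < 0 → [1, 1.5]
midpoint 1.25: h = 0.828125 > 0 → [1.25, 1.5]
midpoint 1.375: h = 0.130859 > 0 → [1.375, 1.5]
midpoint 1.4375: h = -0.2405 < 0 → [1.375, 1.4375]
midpoint 1.40625: h = -0.0531 < 0 → [1.375, 1.40625]

1.40625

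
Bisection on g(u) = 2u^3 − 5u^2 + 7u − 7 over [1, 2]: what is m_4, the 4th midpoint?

u = 1.5 gives g = -1, negative; keep [1.5, 2]
u = 1.75 gives g = 0.65625, positive; keep [1.5, 1.75]
u = 1.625 gives g = -0.246094, negative; keep [1.625, 1.75]
u = 1.6875 gives g = 0.1851, positive; keep [1.625, 1.6875]

1.6875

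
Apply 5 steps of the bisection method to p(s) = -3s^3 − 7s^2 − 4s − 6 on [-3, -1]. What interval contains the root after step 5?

m = -2, p(m) = -2 (−); new bracket [-3, -2]
m = -2.5, p(m) = 7.125 (+); new bracket [-2.5, -2]
m = -2.25, p(m) = 1.734375 (+); new bracket [-2.25, -2]
m = -2.125, p(m) = -0.3223 (−); new bracket [-2.25, -2.125]
m = -2.1875, p(m) = 0.6565 (+); new bracket [-2.1875, -2.125]

[-2.1875, -2.125]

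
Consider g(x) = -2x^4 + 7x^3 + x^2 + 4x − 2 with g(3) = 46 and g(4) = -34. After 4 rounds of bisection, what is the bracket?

[3.75, 3.8125]

g(3.5) = 24.25 > 0, so the root lies in [3.5, 4]
g(3.75) = 0.695312 > 0, so the root lies in [3.75, 4]
g(3.875) = -15.123535 < 0, so the root lies in [3.75, 3.875]
g(3.8125) = -6.8494 < 0, so the root lies in [3.75, 3.8125]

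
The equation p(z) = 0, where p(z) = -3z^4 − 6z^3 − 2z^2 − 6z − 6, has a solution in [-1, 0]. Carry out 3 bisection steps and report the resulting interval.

[-1, -0.875]

p(-0.5) = -2.9375 < 0, so the root lies in [-1, -0.5]
p(-0.75) = -1.042969 < 0, so the root lies in [-1, -0.75]
p(-0.875) = -0.020264 < 0, so the root lies in [-1, -0.875]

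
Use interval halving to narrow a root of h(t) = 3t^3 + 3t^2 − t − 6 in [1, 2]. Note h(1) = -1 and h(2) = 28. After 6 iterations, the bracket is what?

[1.0625, 1.078125]

m = 1.5, h(m) = 9.375 (+); new bracket [1, 1.5]
m = 1.25, h(m) = 3.296875 (+); new bracket [1, 1.25]
m = 1.125, h(m) = 0.943359 (+); new bracket [1, 1.125]
m = 1.0625, h(m) = -0.0774 (−); new bracket [1.0625, 1.125]
m = 1.09375, h(m) = 0.4204 (+); new bracket [1.0625, 1.09375]
m = 1.078125, h(m) = 0.1684 (+); new bracket [1.0625, 1.078125]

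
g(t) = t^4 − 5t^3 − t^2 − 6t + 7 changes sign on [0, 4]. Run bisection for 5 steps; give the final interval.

t = 2 gives g = -33, negative; keep [0, 2]
t = 1 gives g = -4, negative; keep [0, 1]
t = 0.5 gives g = 3.1875, positive; keep [0.5, 1]
t = 0.75 gives g = 0.1445, positive; keep [0.75, 1]
t = 0.875 gives g = -1.7791, negative; keep [0.75, 0.875]

[0.75, 0.875]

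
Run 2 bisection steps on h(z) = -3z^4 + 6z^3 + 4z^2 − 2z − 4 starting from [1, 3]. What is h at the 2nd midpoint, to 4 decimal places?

-7.4375

midpoint 2: h = 8 > 0 → [2, 3]
midpoint 2.5: h = -7.4375 < 0 → [2, 2.5]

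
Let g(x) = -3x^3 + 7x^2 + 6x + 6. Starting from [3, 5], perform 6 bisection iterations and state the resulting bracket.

x = 4 gives g = -50, negative; keep [3, 4]
x = 3.5 gives g = -15.875, negative; keep [3, 3.5]
x = 3.25 gives g = -3.546875, negative; keep [3, 3.25]
x = 3.125 gives g = 1.5566, positive; keep [3.125, 3.25]
x = 3.1875 gives g = -0.9104, negative; keep [3.125, 3.1875]
x = 3.15625 gives g = 0.344, positive; keep [3.15625, 3.1875]

[3.15625, 3.1875]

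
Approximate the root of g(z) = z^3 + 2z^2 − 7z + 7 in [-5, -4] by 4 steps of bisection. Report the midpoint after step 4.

-4.0625

g(-4.5) = -12.125 < 0, so the root lies in [-4.5, -4]
g(-4.25) = -3.890625 < 0, so the root lies in [-4.25, -4]
g(-4.125) = -0.283203 < 0, so the root lies in [-4.125, -4]
g(-4.0625) = 1.3982 > 0, so the root lies in [-4.125, -4.0625]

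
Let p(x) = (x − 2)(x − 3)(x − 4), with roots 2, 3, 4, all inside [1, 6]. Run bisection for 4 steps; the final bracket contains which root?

4

p(3.5) = -0.375 < 0, so the root lies in [3.5, 6]
p(4.75) = 3.609375 > 0, so the root lies in [3.5, 4.75]
p(4.125) = 0.298828 > 0, so the root lies in [3.5, 4.125]
p(3.8125) = -0.2761 < 0, so the root lies in [3.8125, 4.125]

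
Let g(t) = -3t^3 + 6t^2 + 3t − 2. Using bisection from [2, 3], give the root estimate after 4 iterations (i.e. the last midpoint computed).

2.3125

g(2.5) = -3.875 < 0, so the root lies in [2, 2.5]
g(2.25) = 0.953125 > 0, so the root lies in [2.25, 2.5]
g(2.375) = -1.220703 < 0, so the root lies in [2.25, 2.375]
g(2.3125) = -0.0759 < 0, so the root lies in [2.25, 2.3125]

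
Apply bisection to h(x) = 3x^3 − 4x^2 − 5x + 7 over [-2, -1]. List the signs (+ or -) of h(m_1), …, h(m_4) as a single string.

-+--

midpoint -1.5: h = -4.625 < 0 → [-1.5, -1]
midpoint -1.25: h = 1.140625 > 0 → [-1.5, -1.25]
midpoint -1.375: h = -1.486328 < 0 → [-1.375, -1.25]
midpoint -1.3125: h = -0.1111 < 0 → [-1.3125, -1.25]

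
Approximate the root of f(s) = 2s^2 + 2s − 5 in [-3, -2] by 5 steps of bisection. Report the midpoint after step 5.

m = -2.5, f(m) = 2.5 (+); new bracket [-2.5, -2]
m = -2.25, f(m) = 0.625 (+); new bracket [-2.25, -2]
m = -2.125, f(m) = -0.21875 (−); new bracket [-2.25, -2.125]
m = -2.1875, f(m) = 0.1953 (+); new bracket [-2.1875, -2.125]
m = -2.15625, f(m) = -0.0137 (−); new bracket [-2.1875, -2.15625]

-2.15625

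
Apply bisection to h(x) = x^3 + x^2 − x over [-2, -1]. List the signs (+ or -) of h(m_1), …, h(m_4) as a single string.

x = -1.5 gives h = 0.375, positive; keep [-2, -1.5]
x = -1.75 gives h = -0.546875, negative; keep [-1.75, -1.5]
x = -1.625 gives h = -0.025391, negative; keep [-1.625, -1.5]
x = -1.5625 gives h = 0.1892, positive; keep [-1.625, -1.5625]

+--+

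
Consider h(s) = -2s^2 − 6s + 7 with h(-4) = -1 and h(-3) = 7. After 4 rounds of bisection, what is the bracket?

h(-3.5) = 3.5 > 0, so the root lies in [-4, -3.5]
h(-3.75) = 1.375 > 0, so the root lies in [-4, -3.75]
h(-3.875) = 0.21875 > 0, so the root lies in [-4, -3.875]
h(-3.9375) = -0.3828 < 0, so the root lies in [-3.9375, -3.875]

[-3.9375, -3.875]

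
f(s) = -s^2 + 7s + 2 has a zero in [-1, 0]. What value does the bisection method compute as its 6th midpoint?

-0.265625

m = -0.5, f(m) = -1.75 (−); new bracket [-0.5, 0]
m = -0.25, f(m) = 0.1875 (+); new bracket [-0.5, -0.25]
m = -0.375, f(m) = -0.765625 (−); new bracket [-0.375, -0.25]
m = -0.3125, f(m) = -0.2852 (−); new bracket [-0.3125, -0.25]
m = -0.28125, f(m) = -0.0479 (−); new bracket [-0.28125, -0.25]
m = -0.265625, f(m) = 0.0701 (+); new bracket [-0.28125, -0.265625]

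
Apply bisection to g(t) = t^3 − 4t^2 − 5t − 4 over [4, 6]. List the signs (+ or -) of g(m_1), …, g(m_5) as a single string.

t = 5 gives g = -4, negative; keep [5, 6]
t = 5.5 gives g = 13.875, positive; keep [5, 5.5]
t = 5.25 gives g = 4.203125, positive; keep [5, 5.25]
t = 5.125 gives g = -0.0762, negative; keep [5.125, 5.25]
t = 5.1875 gives g = 2.0183, positive; keep [5.125, 5.1875]

-++-+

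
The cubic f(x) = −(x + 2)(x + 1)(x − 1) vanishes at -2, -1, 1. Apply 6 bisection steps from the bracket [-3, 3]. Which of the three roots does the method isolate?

1

midpoint 0: f = 2 > 0 → [0, 3]
midpoint 1.5: f = -4.375 < 0 → [0, 1.5]
midpoint 0.75: f = 1.203125 > 0 → [0.75, 1.5]
midpoint 1.125: f = -0.8301 < 0 → [0.75, 1.125]
midpoint 0.9375: f = 0.3557 > 0 → [0.9375, 1.125]
midpoint 1.03125: f = -0.1924 < 0 → [0.9375, 1.03125]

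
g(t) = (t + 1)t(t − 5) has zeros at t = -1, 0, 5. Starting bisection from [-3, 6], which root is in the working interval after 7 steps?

midpoint 1.5: g = -13.125 < 0 → [1.5, 6]
midpoint 3.75: g = -22.265625 < 0 → [3.75, 6]
midpoint 4.875: g = -3.580078 < 0 → [4.875, 6]
midpoint 5.4375: g = 15.3142 > 0 → [4.875, 5.4375]
midpoint 5.15625: g = 4.9599 > 0 → [4.875, 5.15625]
midpoint 5.015625: g = 0.4714 > 0 → [4.875, 5.015625]
midpoint 4.9453125: g = -1.6079 < 0 → [4.9453125, 5.015625]

5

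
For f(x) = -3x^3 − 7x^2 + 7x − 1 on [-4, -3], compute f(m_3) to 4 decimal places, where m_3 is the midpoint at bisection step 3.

f(-3.5) = 17.375 > 0, so the root lies in [-3.5, -3]
f(-3.25) = 5.296875 > 0, so the root lies in [-3.25, -3]
f(-3.125) = 0.318359 > 0, so the root lies in [-3.125, -3]

0.3184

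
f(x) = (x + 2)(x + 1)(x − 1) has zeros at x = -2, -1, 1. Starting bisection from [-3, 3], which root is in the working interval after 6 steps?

midpoint 0: f = -2 < 0 → [0, 3]
midpoint 1.5: f = 4.375 > 0 → [0, 1.5]
midpoint 0.75: f = -1.203125 < 0 → [0.75, 1.5]
midpoint 1.125: f = 0.8301 > 0 → [0.75, 1.125]
midpoint 0.9375: f = -0.3557 < 0 → [0.9375, 1.125]
midpoint 1.03125: f = 0.1924 > 0 → [0.9375, 1.03125]

1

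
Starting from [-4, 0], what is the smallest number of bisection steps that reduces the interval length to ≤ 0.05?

Width after n steps is 4/2^n. Need 2^n ≥ 4/0.05 = 80.
2^6 = 64 < 80 ≤ 2^7 = 128, so n = 7.

7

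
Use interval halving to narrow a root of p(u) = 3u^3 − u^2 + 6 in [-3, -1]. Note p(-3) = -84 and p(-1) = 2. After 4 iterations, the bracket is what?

m = -2, p(m) = -22 (−); new bracket [-2, -1]
m = -1.5, p(m) = -6.375 (−); new bracket [-1.5, -1]
m = -1.25, p(m) = -1.421875 (−); new bracket [-1.25, -1]
m = -1.125, p(m) = 0.4629 (+); new bracket [-1.25, -1.125]

[-1.25, -1.125]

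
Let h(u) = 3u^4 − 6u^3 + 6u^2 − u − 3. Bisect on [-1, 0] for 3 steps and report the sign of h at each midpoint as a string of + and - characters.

h(-0.5) = -0.0625 < 0, so the root lies in [-1, -0.5]
h(-0.75) = 4.605469 > 0, so the root lies in [-0.75, -0.5]
h(-0.625) = 1.891357 > 0, so the root lies in [-0.625, -0.5]

-++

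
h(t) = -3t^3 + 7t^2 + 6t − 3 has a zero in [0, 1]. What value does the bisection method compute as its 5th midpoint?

h(0.5) = 1.375 > 0, so the root lies in [0, 0.5]
h(0.25) = -1.109375 < 0, so the root lies in [0.25, 0.5]
h(0.375) = 0.076172 > 0, so the root lies in [0.25, 0.375]
h(0.3125) = -0.533 < 0, so the root lies in [0.3125, 0.375]
h(0.34375) = -0.2322 < 0, so the root lies in [0.34375, 0.375]

0.34375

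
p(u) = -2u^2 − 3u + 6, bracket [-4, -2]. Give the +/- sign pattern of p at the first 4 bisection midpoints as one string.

u = -3 gives p = -3, negative; keep [-3, -2]
u = -2.5 gives p = 1, positive; keep [-3, -2.5]
u = -2.75 gives p = -0.875, negative; keep [-2.75, -2.5]
u = -2.625 gives p = 0.0938, positive; keep [-2.75, -2.625]

-+-+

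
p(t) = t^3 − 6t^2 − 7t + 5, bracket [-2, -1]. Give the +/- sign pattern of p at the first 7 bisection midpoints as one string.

midpoint -1.5: p = -1.375 < 0 → [-1.5, -1]
midpoint -1.25: p = 2.421875 > 0 → [-1.5, -1.25]
midpoint -1.375: p = 0.681641 > 0 → [-1.5, -1.375]
midpoint -1.4375: p = -0.3064 < 0 → [-1.4375, -1.375]
midpoint -1.40625: p = 0.1976 > 0 → [-1.4375, -1.40625]
midpoint -1.421875: p = -0.0519 < 0 → [-1.421875, -1.40625]
midpoint -1.4140625: p = 0.0735 > 0 → [-1.421875, -1.4140625]

-++-+-+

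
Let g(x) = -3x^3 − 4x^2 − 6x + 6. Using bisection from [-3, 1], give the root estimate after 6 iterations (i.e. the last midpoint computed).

0.5625

x = -1 gives g = 11, positive; keep [-1, 1]
x = 0 gives g = 6, positive; keep [0, 1]
x = 0.5 gives g = 1.625, positive; keep [0.5, 1]
x = 0.75 gives g = -2.0156, negative; keep [0.5, 0.75]
x = 0.625 gives g = -0.0449, negative; keep [0.5, 0.625]
x = 0.5625 gives g = 0.8254, positive; keep [0.5625, 0.625]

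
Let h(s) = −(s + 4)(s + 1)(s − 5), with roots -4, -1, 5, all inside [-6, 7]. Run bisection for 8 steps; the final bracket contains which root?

5

h(0.5) = 30.375 > 0, so the root lies in [0.5, 7]
h(3.75) = 46.015625 > 0, so the root lies in [3.75, 7]
h(5.375) = -22.412109 < 0, so the root lies in [3.75, 5.375]
h(4.5625) = 20.8376 > 0, so the root lies in [4.5625, 5.375]
h(4.96875) = 1.6729 > 0, so the root lies in [4.96875, 5.375]
h(5.171875) = -9.7294 < 0, so the root lies in [4.96875, 5.171875]
h(5.0703125) = -3.8714 < 0, so the root lies in [4.96875, 5.0703125]
h(5.01953125) = -1.0604 < 0, so the root lies in [4.96875, 5.01953125]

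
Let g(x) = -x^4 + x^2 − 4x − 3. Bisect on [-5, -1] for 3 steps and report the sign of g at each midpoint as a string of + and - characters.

--+

midpoint -3: g = -63 < 0 → [-3, -1]
midpoint -2: g = -7 < 0 → [-2, -1]
midpoint -1.5: g = 0.1875 > 0 → [-2, -1.5]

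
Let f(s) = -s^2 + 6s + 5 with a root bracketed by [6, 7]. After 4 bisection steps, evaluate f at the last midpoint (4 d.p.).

f(6.5) = 1.75 > 0, so the root lies in [6.5, 7]
f(6.75) = -0.0625 < 0, so the root lies in [6.5, 6.75]
f(6.625) = 0.859375 > 0, so the root lies in [6.625, 6.75]
f(6.6875) = 0.4023 > 0, so the root lies in [6.6875, 6.75]

0.4023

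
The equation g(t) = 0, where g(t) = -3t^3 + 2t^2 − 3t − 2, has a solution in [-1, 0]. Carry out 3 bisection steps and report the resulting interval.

[-0.5, -0.375]

t = -0.5 gives g = 0.375, positive; keep [-0.5, 0]
t = -0.25 gives g = -1.078125, negative; keep [-0.5, -0.25]
t = -0.375 gives g = -0.435547, negative; keep [-0.5, -0.375]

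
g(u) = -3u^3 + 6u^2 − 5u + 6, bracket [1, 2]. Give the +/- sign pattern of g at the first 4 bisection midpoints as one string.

+-++

midpoint 1.5: g = 1.875 > 0 → [1.5, 2]
midpoint 1.75: g = -0.453125 < 0 → [1.5, 1.75]
midpoint 1.625: g = 0.845703 > 0 → [1.625, 1.75]
midpoint 1.6875: g = 0.2322 > 0 → [1.6875, 1.75]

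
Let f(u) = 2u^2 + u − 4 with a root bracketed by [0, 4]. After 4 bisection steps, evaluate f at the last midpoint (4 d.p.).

0.3750

u = 2 gives f = 6, positive; keep [0, 2]
u = 1 gives f = -1, negative; keep [1, 2]
u = 1.5 gives f = 2, positive; keep [1, 1.5]
u = 1.25 gives f = 0.375, positive; keep [1, 1.25]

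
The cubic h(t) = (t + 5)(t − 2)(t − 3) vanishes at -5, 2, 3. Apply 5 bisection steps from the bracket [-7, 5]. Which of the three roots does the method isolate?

m = -1, h(m) = 48 (+); new bracket [-7, -1]
m = -4, h(m) = 42 (+); new bracket [-7, -4]
m = -5.5, h(m) = -31.875 (−); new bracket [-5.5, -4]
m = -4.75, h(m) = 13.0781 (+); new bracket [-5.5, -4.75]
m = -5.125, h(m) = -7.2363 (−); new bracket [-5.125, -4.75]

-5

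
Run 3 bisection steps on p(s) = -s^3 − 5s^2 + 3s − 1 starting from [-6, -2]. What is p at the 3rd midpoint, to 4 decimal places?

-2.3750

m = -4, p(m) = -29 (−); new bracket [-6, -4]
m = -5, p(m) = -16 (−); new bracket [-6, -5]
m = -5.5, p(m) = -2.375 (−); new bracket [-6, -5.5]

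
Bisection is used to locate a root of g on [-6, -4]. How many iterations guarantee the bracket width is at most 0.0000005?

22

Width after n steps is 2/2^n. Need 2^n ≥ 2/0.0000005 = 4000000.
2^21 = 2097152 < 4000000 ≤ 2^22 = 4194304, so n = 22.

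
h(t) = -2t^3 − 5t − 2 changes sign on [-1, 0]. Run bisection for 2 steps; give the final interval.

m = -0.5, h(m) = 0.75 (+); new bracket [-0.5, 0]
m = -0.25, h(m) = -0.71875 (−); new bracket [-0.5, -0.25]

[-0.5, -0.25]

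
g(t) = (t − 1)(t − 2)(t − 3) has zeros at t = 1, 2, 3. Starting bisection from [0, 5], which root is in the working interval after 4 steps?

t = 2.5 gives g = -0.375, negative; keep [2.5, 5]
t = 3.75 gives g = 3.609375, positive; keep [2.5, 3.75]
t = 3.125 gives g = 0.298828, positive; keep [2.5, 3.125]
t = 2.8125 gives g = -0.2761, negative; keep [2.8125, 3.125]

3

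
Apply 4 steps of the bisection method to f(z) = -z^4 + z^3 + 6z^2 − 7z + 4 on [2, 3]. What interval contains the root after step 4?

[2.5, 2.5625]

f(2.5) = 0.5625 > 0, so the root lies in [2.5, 3]
f(2.75) = -6.269531 < 0, so the root lies in [2.5, 2.75]
f(2.625) = -2.424072 < 0, so the root lies in [2.5, 2.625]
f(2.5625) = -0.8303 < 0, so the root lies in [2.5, 2.5625]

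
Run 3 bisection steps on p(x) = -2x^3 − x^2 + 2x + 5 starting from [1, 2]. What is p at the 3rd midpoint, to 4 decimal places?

0.6602

midpoint 1.5: p = -1 < 0 → [1, 1.5]
midpoint 1.25: p = 2.03125 > 0 → [1.25, 1.5]
midpoint 1.375: p = 0.660156 > 0 → [1.375, 1.5]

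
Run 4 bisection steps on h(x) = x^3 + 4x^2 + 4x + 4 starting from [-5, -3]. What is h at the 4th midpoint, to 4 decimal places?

0.0449

h(-4) = -12 < 0, so the root lies in [-4, -3]
h(-3.5) = -3.875 < 0, so the root lies in [-3.5, -3]
h(-3.25) = -1.078125 < 0, so the root lies in [-3.25, -3]
h(-3.125) = 0.0449 > 0, so the root lies in [-3.25, -3.125]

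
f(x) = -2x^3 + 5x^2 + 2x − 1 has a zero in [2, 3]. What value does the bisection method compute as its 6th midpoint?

2.796875

f(2.5) = 4 > 0, so the root lies in [2.5, 3]
f(2.75) = 0.71875 > 0, so the root lies in [2.75, 3]
f(2.875) = -1.449219 < 0, so the root lies in [2.75, 2.875]
f(2.8125) = -0.3188 < 0, so the root lies in [2.75, 2.8125]
f(2.78125) = 0.2114 > 0, so the root lies in [2.78125, 2.8125]
f(2.796875) = -0.0509 < 0, so the root lies in [2.78125, 2.796875]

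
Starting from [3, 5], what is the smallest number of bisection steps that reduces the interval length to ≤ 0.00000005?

Width after n steps is 2/2^n. Need 2^n ≥ 2/0.00000005 = 40000000.
2^25 = 33554432 < 40000000 ≤ 2^26 = 67108864, so n = 26.

26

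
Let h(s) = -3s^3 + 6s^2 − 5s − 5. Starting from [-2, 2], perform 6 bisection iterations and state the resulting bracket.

[-0.5625, -0.5]

h(0) = -5 < 0, so the root lies in [-2, 0]
h(-1) = 9 > 0, so the root lies in [-1, 0]
h(-0.5) = -0.625 < 0, so the root lies in [-1, -0.5]
h(-0.75) = 3.3906 > 0, so the root lies in [-0.75, -0.5]
h(-0.625) = 1.2012 > 0, so the root lies in [-0.625, -0.5]
h(-0.5625) = 0.2449 > 0, so the root lies in [-0.5625, -0.5]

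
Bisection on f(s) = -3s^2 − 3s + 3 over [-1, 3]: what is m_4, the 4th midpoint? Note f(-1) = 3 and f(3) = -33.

0.75

midpoint 1: f = -3 < 0 → [-1, 1]
midpoint 0: f = 3 > 0 → [0, 1]
midpoint 0.5: f = 0.75 > 0 → [0.5, 1]
midpoint 0.75: f = -0.9375 < 0 → [0.5, 0.75]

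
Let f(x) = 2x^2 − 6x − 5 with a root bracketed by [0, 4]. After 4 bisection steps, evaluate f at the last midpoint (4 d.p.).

midpoint 2: f = -9 < 0 → [2, 4]
midpoint 3: f = -5 < 0 → [3, 4]
midpoint 3.5: f = -1.5 < 0 → [3.5, 4]
midpoint 3.75: f = 0.625 > 0 → [3.5, 3.75]

0.6250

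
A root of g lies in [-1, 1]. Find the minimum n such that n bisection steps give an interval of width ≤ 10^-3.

11

Width after n steps is 2/2^n. Need 2^n ≥ 2/10^-3 = 2000.
2^10 = 1024 < 2000 ≤ 2^11 = 2048, so n = 11.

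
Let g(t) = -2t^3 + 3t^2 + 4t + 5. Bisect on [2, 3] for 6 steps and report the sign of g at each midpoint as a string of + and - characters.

m = 2.5, g(m) = 2.5 (+); new bracket [2.5, 3]
m = 2.75, g(m) = -2.90625 (−); new bracket [2.5, 2.75]
m = 2.625, g(m) = -0.003906 (−); new bracket [2.5, 2.625]
m = 2.5625, g(m) = 1.2964 (+); new bracket [2.5625, 2.625]
m = 2.59375, g(m) = 0.6585 (+); new bracket [2.59375, 2.625]
m = 2.609375, g(m) = 0.3304 (+); new bracket [2.609375, 2.625]

+--+++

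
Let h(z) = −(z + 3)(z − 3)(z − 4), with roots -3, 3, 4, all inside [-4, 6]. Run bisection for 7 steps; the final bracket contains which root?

h(1) = -24 < 0, so the root lies in [-4, 1]
h(-1.5) = -37.125 < 0, so the root lies in [-4, -1.5]
h(-2.75) = -9.703125 < 0, so the root lies in [-4, -2.75]
h(-3.375) = 17.6309 > 0, so the root lies in [-3.375, -2.75]
h(-3.0625) = 2.676 > 0, so the root lies in [-3.0625, -2.75]
h(-2.90625) = -3.8241 < 0, so the root lies in [-3.0625, -2.90625]
h(-2.984375) = -0.6531 < 0, so the root lies in [-3.0625, -2.984375]

-3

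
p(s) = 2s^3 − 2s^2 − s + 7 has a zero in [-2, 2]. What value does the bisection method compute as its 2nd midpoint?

s = 0 gives p = 7, positive; keep [-2, 0]
s = -1 gives p = 4, positive; keep [-2, -1]

-1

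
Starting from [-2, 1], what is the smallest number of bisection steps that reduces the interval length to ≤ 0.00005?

16

Width after n steps is 3/2^n. Need 2^n ≥ 3/0.00005 = 60000.
2^15 = 32768 < 60000 ≤ 2^16 = 65536, so n = 16.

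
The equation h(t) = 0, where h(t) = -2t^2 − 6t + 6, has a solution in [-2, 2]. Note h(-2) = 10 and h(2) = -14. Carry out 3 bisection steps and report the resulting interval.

t = 0 gives h = 6, positive; keep [0, 2]
t = 1 gives h = -2, negative; keep [0, 1]
t = 0.5 gives h = 2.5, positive; keep [0.5, 1]

[0.5, 1]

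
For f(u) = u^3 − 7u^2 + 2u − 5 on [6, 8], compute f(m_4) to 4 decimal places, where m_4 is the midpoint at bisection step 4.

u = 7 gives f = 9, positive; keep [6, 7]
u = 6.5 gives f = -13.125, negative; keep [6.5, 7]
u = 6.75 gives f = -2.890625, negative; keep [6.75, 7]
u = 6.875 gives f = 2.8418, positive; keep [6.75, 6.875]

2.8418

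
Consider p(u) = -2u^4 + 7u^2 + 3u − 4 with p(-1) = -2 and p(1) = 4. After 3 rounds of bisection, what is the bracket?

[0.5, 0.75]

p(0) = -4 < 0, so the root lies in [0, 1]
p(0.5) = -0.875 < 0, so the root lies in [0.5, 1]
p(0.75) = 1.554688 > 0, so the root lies in [0.5, 0.75]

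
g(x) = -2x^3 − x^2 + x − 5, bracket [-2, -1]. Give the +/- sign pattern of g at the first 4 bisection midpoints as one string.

g(-1.5) = -2 < 0, so the root lies in [-2, -1.5]
g(-1.75) = 0.90625 > 0, so the root lies in [-1.75, -1.5]
g(-1.625) = -0.683594 < 0, so the root lies in [-1.75, -1.625]
g(-1.6875) = 0.0757 > 0, so the root lies in [-1.6875, -1.625]

-+-+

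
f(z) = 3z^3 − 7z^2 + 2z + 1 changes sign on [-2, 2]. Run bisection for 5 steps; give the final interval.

m = 0, f(m) = 1 (+); new bracket [-2, 0]
m = -1, f(m) = -11 (−); new bracket [-1, 0]
m = -0.5, f(m) = -2.125 (−); new bracket [-0.5, 0]
m = -0.25, f(m) = 0.0156 (+); new bracket [-0.5, -0.25]
m = -0.375, f(m) = -0.8926 (−); new bracket [-0.375, -0.25]

[-0.375, -0.25]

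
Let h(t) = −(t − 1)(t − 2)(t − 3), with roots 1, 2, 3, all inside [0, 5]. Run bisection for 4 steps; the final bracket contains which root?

3

midpoint 2.5: h = 0.375 > 0 → [2.5, 5]
midpoint 3.75: h = -3.609375 < 0 → [2.5, 3.75]
midpoint 3.125: h = -0.298828 < 0 → [2.5, 3.125]
midpoint 2.8125: h = 0.2761 > 0 → [2.8125, 3.125]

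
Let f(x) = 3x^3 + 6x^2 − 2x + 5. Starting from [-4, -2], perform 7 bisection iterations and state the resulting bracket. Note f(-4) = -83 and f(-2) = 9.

f(-3) = -16 < 0, so the root lies in [-3, -2]
f(-2.5) = 0.625 > 0, so the root lies in [-3, -2.5]
f(-2.75) = -6.515625 < 0, so the root lies in [-2.75, -2.5]
f(-2.625) = -2.6699 < 0, so the root lies in [-2.625, -2.5]
f(-2.5625) = -0.9558 < 0, so the root lies in [-2.5625, -2.5]
f(-2.53125) = -0.149 < 0, so the root lies in [-2.53125, -2.5]
f(-2.515625) = 0.2421 > 0, so the root lies in [-2.53125, -2.515625]

[-2.53125, -2.515625]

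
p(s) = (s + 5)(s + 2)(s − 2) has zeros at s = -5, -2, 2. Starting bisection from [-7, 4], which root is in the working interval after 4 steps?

2

m = -1.5, p(m) = -6.125 (−); new bracket [-1.5, 4]
m = 1.25, p(m) = -15.234375 (−); new bracket [1.25, 4]
m = 2.625, p(m) = 22.041016 (+); new bracket [1.25, 2.625]
m = 1.9375, p(m) = -1.7073 (−); new bracket [1.9375, 2.625]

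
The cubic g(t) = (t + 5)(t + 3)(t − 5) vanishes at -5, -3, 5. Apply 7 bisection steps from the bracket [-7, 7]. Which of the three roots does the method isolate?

m = 0, g(m) = -75 (−); new bracket [0, 7]
m = 3.5, g(m) = -82.875 (−); new bracket [3.5, 7]
m = 5.25, g(m) = 21.140625 (+); new bracket [3.5, 5.25]
m = 4.375, g(m) = -43.2129 (−); new bracket [4.375, 5.25]
m = 4.8125, g(m) = -14.3738 (−); new bracket [4.8125, 5.25]
m = 5.03125, g(m) = 2.5176 (+); new bracket [4.8125, 5.03125]
m = 4.921875, g(m) = -6.1406 (−); new bracket [4.921875, 5.03125]

5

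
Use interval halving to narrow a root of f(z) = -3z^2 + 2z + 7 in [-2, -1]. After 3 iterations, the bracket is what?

[-1.25, -1.125]

m = -1.5, f(m) = -2.75 (−); new bracket [-1.5, -1]
m = -1.25, f(m) = -0.1875 (−); new bracket [-1.25, -1]
m = -1.125, f(m) = 0.953125 (+); new bracket [-1.25, -1.125]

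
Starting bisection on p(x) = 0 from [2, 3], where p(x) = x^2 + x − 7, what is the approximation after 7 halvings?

2.1953125

m = 2.5, p(m) = 1.75 (+); new bracket [2, 2.5]
m = 2.25, p(m) = 0.3125 (+); new bracket [2, 2.25]
m = 2.125, p(m) = -0.359375 (−); new bracket [2.125, 2.25]
m = 2.1875, p(m) = -0.0273 (−); new bracket [2.1875, 2.25]
m = 2.21875, p(m) = 0.1416 (+); new bracket [2.1875, 2.21875]
m = 2.203125, p(m) = 0.0569 (+); new bracket [2.1875, 2.203125]
m = 2.1953125, p(m) = 0.0147 (+); new bracket [2.1875, 2.1953125]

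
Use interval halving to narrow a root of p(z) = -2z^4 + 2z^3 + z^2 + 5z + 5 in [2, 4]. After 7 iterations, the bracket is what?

midpoint 3: p = -79 < 0 → [2, 3]
midpoint 2.5: p = -23.125 < 0 → [2, 2.5]
midpoint 2.25: p = -7.164062 < 0 → [2, 2.25]
midpoint 2.125: p = -1.4497 < 0 → [2, 2.125]
midpoint 2.0625: p = 0.9223 > 0 → [2.0625, 2.125]
midpoint 2.09375: p = -0.2256 < 0 → [2.0625, 2.09375]
midpoint 2.078125: p = 0.3578 > 0 → [2.078125, 2.09375]

[2.078125, 2.09375]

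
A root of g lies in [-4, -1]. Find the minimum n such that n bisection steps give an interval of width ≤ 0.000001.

Width after n steps is 3/2^n. Need 2^n ≥ 3/0.000001 = 3000000.
2^21 = 2097152 < 3000000 ≤ 2^22 = 4194304, so n = 22.

22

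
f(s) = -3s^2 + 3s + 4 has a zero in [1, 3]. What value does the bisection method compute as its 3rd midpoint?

1.75

m = 2, f(m) = -2 (−); new bracket [1, 2]
m = 1.5, f(m) = 1.75 (+); new bracket [1.5, 2]
m = 1.75, f(m) = 0.0625 (+); new bracket [1.75, 2]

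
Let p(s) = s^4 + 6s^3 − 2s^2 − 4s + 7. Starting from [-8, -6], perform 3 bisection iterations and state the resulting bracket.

[-6.25, -6]

p(-7) = 280 > 0, so the root lies in [-7, -6]
p(-6.5) = 85.8125 > 0, so the root lies in [-6.5, -6]
p(-6.25) = 14.910156 > 0, so the root lies in [-6.25, -6]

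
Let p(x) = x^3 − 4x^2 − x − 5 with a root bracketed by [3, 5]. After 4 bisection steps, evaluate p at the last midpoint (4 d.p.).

midpoint 4: p = -9 < 0 → [4, 5]
midpoint 4.5: p = 0.625 > 0 → [4, 4.5]
midpoint 4.25: p = -4.734375 < 0 → [4.25, 4.5]
midpoint 4.375: p = -2.1973 < 0 → [4.375, 4.5]

-2.1973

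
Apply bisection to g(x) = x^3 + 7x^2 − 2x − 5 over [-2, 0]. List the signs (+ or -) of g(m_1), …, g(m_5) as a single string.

x = -1 gives g = 3, positive; keep [-1, 0]
x = -0.5 gives g = -2.375, negative; keep [-1, -0.5]
x = -0.75 gives g = 0.015625, positive; keep [-0.75, -0.5]
x = -0.625 gives g = -1.2598, negative; keep [-0.75, -0.625]
x = -0.6875 gives g = -0.6414, negative; keep [-0.75, -0.6875]

+-+--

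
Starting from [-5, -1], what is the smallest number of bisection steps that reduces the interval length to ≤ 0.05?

7

Width after n steps is 4/2^n. Need 2^n ≥ 4/0.05 = 80.
2^6 = 64 < 80 ≤ 2^7 = 128, so n = 7.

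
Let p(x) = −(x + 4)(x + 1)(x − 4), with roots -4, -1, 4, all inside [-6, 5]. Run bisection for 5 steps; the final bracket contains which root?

4

p(-0.5) = 7.875 > 0, so the root lies in [-0.5, 5]
p(2.25) = 35.546875 > 0, so the root lies in [2.25, 5]
p(3.625) = 13.224609 > 0, so the root lies in [3.625, 5]
p(4.3125) = -13.8 < 0, so the root lies in [3.625, 4.3125]
p(3.96875) = 1.2373 > 0, so the root lies in [3.96875, 4.3125]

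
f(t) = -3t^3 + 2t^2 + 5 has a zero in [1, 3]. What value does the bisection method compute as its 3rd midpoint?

1.25

t = 2 gives f = -11, negative; keep [1, 2]
t = 1.5 gives f = -0.625, negative; keep [1, 1.5]
t = 1.25 gives f = 2.265625, positive; keep [1.25, 1.5]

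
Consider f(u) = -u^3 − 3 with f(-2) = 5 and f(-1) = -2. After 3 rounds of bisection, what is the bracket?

u = -1.5 gives f = 0.375, positive; keep [-1.5, -1]
u = -1.25 gives f = -1.046875, negative; keep [-1.5, -1.25]
u = -1.375 gives f = -0.400391, negative; keep [-1.5, -1.375]

[-1.5, -1.375]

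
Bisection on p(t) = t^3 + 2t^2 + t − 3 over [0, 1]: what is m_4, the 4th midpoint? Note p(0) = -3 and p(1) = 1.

t = 0.5 gives p = -1.875, negative; keep [0.5, 1]
t = 0.75 gives p = -0.703125, negative; keep [0.75, 1]
t = 0.875 gives p = 0.076172, positive; keep [0.75, 0.875]
t = 0.8125 gives p = -0.3308, negative; keep [0.8125, 0.875]

0.8125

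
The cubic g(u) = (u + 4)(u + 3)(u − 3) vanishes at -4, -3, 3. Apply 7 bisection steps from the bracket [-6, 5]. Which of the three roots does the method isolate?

3

u = -0.5 gives g = -30.625, negative; keep [-0.5, 5]
u = 2.25 gives g = -24.609375, negative; keep [2.25, 5]
u = 3.625 gives g = 31.572266, positive; keep [2.25, 3.625]
u = 2.9375 gives g = -2.5745, negative; keep [2.9375, 3.625]
u = 3.28125 gives g = 12.8631, positive; keep [2.9375, 3.28125]
u = 3.109375 gives g = 4.7506, positive; keep [2.9375, 3.109375]
u = 3.0234375 gives g = 0.9915, positive; keep [2.9375, 3.0234375]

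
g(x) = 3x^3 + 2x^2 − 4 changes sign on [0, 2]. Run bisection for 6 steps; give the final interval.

m = 1, g(m) = 1 (+); new bracket [0, 1]
m = 0.5, g(m) = -3.125 (−); new bracket [0.5, 1]
m = 0.75, g(m) = -1.609375 (−); new bracket [0.75, 1]
m = 0.875, g(m) = -0.459 (−); new bracket [0.875, 1]
m = 0.9375, g(m) = 0.2297 (+); new bracket [0.875, 0.9375]
m = 0.90625, g(m) = -0.1245 (−); new bracket [0.90625, 0.9375]

[0.90625, 0.9375]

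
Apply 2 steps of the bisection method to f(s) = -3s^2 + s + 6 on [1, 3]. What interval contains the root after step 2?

m = 2, f(m) = -4 (−); new bracket [1, 2]
m = 1.5, f(m) = 0.75 (+); new bracket [1.5, 2]

[1.5, 2]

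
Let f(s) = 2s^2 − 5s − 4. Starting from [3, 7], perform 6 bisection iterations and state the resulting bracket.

s = 5 gives f = 21, positive; keep [3, 5]
s = 4 gives f = 8, positive; keep [3, 4]
s = 3.5 gives f = 3, positive; keep [3, 3.5]
s = 3.25 gives f = 0.875, positive; keep [3, 3.25]
s = 3.125 gives f = -0.0938, negative; keep [3.125, 3.25]
s = 3.1875 gives f = 0.3828, positive; keep [3.125, 3.1875]

[3.125, 3.1875]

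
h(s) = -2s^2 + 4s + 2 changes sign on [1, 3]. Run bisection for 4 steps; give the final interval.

midpoint 2: h = 2 > 0 → [2, 3]
midpoint 2.5: h = -0.5 < 0 → [2, 2.5]
midpoint 2.25: h = 0.875 > 0 → [2.25, 2.5]
midpoint 2.375: h = 0.2188 > 0 → [2.375, 2.5]

[2.375, 2.5]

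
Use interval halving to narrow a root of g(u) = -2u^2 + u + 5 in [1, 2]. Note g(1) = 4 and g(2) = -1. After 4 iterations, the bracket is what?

[1.8125, 1.875]

u = 1.5 gives g = 2, positive; keep [1.5, 2]
u = 1.75 gives g = 0.625, positive; keep [1.75, 2]
u = 1.875 gives g = -0.15625, negative; keep [1.75, 1.875]
u = 1.8125 gives g = 0.2422, positive; keep [1.8125, 1.875]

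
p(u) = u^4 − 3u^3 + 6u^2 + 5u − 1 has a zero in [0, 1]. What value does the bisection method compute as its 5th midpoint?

midpoint 0.5: p = 2.6875 > 0 → [0, 0.5]
midpoint 0.25: p = 0.582031 > 0 → [0, 0.25]
midpoint 0.125: p = -0.286865 < 0 → [0.125, 0.25]
midpoint 0.1875: p = 0.1299 > 0 → [0.125, 0.1875]
midpoint 0.15625: p = -0.0831 < 0 → [0.15625, 0.1875]

0.15625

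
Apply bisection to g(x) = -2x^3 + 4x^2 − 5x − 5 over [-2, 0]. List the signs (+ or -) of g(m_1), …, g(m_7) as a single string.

g(-1) = 6 > 0, so the root lies in [-1, 0]
g(-0.5) = -1.25 < 0, so the root lies in [-1, -0.5]
g(-0.75) = 1.84375 > 0, so the root lies in [-0.75, -0.5]
g(-0.625) = 0.1758 > 0, so the root lies in [-0.625, -0.5]
g(-0.5625) = -0.5659 < 0, so the root lies in [-0.625, -0.5625]
g(-0.59375) = -0.2025 < 0, so the root lies in [-0.625, -0.59375]
g(-0.609375) = -0.0152 < 0, so the root lies in [-0.625, -0.609375]

+-++---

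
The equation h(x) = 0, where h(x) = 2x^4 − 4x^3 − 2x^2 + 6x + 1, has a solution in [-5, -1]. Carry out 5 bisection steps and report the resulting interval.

x = -3 gives h = 235, positive; keep [-3, -1]
x = -2 gives h = 45, positive; keep [-2, -1]
x = -1.5 gives h = 11.125, positive; keep [-1.5, -1]
x = -1.25 gives h = 3.0703, positive; keep [-1.25, -1]
x = -1.125 gives h = 0.6177, positive; keep [-1.125, -1]

[-1.125, -1]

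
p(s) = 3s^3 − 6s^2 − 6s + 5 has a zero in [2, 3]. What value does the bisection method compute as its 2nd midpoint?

p(2.5) = -0.625 < 0, so the root lies in [2.5, 3]
p(2.75) = 5.515625 > 0, so the root lies in [2.5, 2.75]

2.75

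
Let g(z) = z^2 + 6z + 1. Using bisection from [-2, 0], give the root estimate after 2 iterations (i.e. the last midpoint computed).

midpoint -1: g = -4 < 0 → [-1, 0]
midpoint -0.5: g = -1.75 < 0 → [-0.5, 0]

-0.5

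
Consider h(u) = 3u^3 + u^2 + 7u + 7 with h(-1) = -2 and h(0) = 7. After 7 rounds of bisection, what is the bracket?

midpoint -0.5: h = 3.375 > 0 → [-1, -0.5]
midpoint -0.75: h = 1.046875 > 0 → [-1, -0.75]
midpoint -0.875: h = -0.369141 < 0 → [-0.875, -0.75]
midpoint -0.8125: h = 0.3635 > 0 → [-0.875, -0.8125]
midpoint -0.84375: h = 0.0036 > 0 → [-0.875, -0.84375]
midpoint -0.859375: h = -0.1811 < 0 → [-0.859375, -0.84375]
midpoint -0.8515625: h = -0.0883 < 0 → [-0.8515625, -0.84375]

[-0.8515625, -0.84375]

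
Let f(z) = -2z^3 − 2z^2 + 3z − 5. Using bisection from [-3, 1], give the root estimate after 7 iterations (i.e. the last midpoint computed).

m = -1, f(m) = -8 (−); new bracket [-3, -1]
m = -2, f(m) = -3 (−); new bracket [-3, -2]
m = -2.5, f(m) = 6.25 (+); new bracket [-2.5, -2]
m = -2.25, f(m) = 0.9062 (+); new bracket [-2.25, -2]
m = -2.125, f(m) = -1.2148 (−); new bracket [-2.25, -2.125]
m = -2.1875, f(m) = -0.1978 (−); new bracket [-2.25, -2.1875]
m = -2.21875, f(m) = 0.3432 (+); new bracket [-2.21875, -2.1875]

-2.21875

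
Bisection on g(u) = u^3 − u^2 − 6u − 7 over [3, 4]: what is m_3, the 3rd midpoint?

3.375

u = 3.5 gives g = 2.625, positive; keep [3, 3.5]
u = 3.25 gives g = -2.734375, negative; keep [3.25, 3.5]
u = 3.375 gives g = -0.197266, negative; keep [3.375, 3.5]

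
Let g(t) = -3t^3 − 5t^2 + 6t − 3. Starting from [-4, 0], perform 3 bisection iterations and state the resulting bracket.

[-3, -2.5]

m = -2, g(m) = -11 (−); new bracket [-4, -2]
m = -3, g(m) = 15 (+); new bracket [-3, -2]
m = -2.5, g(m) = -2.375 (−); new bracket [-3, -2.5]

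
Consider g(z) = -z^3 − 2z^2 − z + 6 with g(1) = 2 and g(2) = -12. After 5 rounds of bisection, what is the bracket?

midpoint 1.5: g = -3.375 < 0 → [1, 1.5]
midpoint 1.25: g = -0.328125 < 0 → [1, 1.25]
midpoint 1.125: g = 0.919922 > 0 → [1.125, 1.25]
midpoint 1.1875: g = 0.3176 > 0 → [1.1875, 1.25]
midpoint 1.21875: g = 0.0003 > 0 → [1.21875, 1.25]

[1.21875, 1.25]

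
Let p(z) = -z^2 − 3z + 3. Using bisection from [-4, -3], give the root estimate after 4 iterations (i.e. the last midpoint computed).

-3.8125

p(-3.5) = 1.25 > 0, so the root lies in [-4, -3.5]
p(-3.75) = 0.1875 > 0, so the root lies in [-4, -3.75]
p(-3.875) = -0.390625 < 0, so the root lies in [-3.875, -3.75]
p(-3.8125) = -0.0977 < 0, so the root lies in [-3.8125, -3.75]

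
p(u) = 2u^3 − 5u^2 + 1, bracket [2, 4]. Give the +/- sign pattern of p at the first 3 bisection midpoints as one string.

m = 3, p(m) = 10 (+); new bracket [2, 3]
m = 2.5, p(m) = 1 (+); new bracket [2, 2.5]
m = 2.25, p(m) = -1.53125 (−); new bracket [2.25, 2.5]

++-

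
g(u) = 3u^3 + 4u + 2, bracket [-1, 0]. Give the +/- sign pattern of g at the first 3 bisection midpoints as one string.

-++

midpoint -0.5: g = -0.375 < 0 → [-0.5, 0]
midpoint -0.25: g = 0.953125 > 0 → [-0.5, -0.25]
midpoint -0.375: g = 0.341797 > 0 → [-0.5, -0.375]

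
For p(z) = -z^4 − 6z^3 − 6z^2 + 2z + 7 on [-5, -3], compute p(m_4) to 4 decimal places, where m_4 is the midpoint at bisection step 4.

5.4373

m = -4, p(m) = 31 (+); new bracket [-5, -4]
m = -4.5, p(m) = 13.1875 (+); new bracket [-5, -4.5]
m = -4.75, p(m) = -3.910156 (−); new bracket [-4.75, -4.5]
m = -4.625, p(m) = 5.4373 (+); new bracket [-4.75, -4.625]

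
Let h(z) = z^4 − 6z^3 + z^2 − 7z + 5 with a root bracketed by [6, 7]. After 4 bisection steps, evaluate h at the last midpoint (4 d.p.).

13.2427

m = 6.5, h(m) = 139.0625 (+); new bracket [6, 6.5]
m = 6.25, h(m) = 61.347656 (+); new bracket [6, 6.25]
m = 6.125, h(m) = 28.363525 (+); new bracket [6, 6.125]
m = 6.0625, h(m) = 13.2427 (+); new bracket [6, 6.0625]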